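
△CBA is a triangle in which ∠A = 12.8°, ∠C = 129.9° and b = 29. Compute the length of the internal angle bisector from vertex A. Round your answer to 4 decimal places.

The third angle is ∠B = 180° − ∠A − ∠C = 37.30°.
Law of sines: c = b·sin C/sin B ≈ 36.713.
Law of sines: a = b·sin A/sin B ≈ 10.602.
The bisector from A has length 2·c·b·cos(∠A/2)/(c+b) ≈ 32.202.

32.2020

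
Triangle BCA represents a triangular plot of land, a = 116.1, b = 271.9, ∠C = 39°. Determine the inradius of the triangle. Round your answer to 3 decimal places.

34.028

By the law of cosines, c² = a² + b² − 2·a·b·cos C = 38344, so c ≈ 195.82.
Area = ½·a·b·sin C ≈ 9933.1.
Semiperimeter s = (271.9+195.82+116.1)/2 = 291.91.
Inradius = area/s = 9933.1/291.91 ≈ 34.028.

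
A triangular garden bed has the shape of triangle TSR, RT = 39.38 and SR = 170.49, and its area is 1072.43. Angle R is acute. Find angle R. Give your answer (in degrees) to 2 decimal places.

∠R ≈ 18.63°

From area = ½·SR·RT·sin R, we get sin R = 2·area/(SR·RT) ≈ 0.31947.
Taking the acute solution, ∠R ≈ 18.63°.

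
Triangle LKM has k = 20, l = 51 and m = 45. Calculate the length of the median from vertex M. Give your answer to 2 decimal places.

Median from M: ½√(2·l² + 2·k² − m²) ≈ 31.532.

m_M ≈ 31.53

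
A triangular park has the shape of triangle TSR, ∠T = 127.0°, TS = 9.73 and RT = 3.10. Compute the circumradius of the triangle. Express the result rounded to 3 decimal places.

By the law of cosines, SR² = RT² + TS² − 2·RT·TS·cos T = 140.59, so SR ≈ 11.857.
Area = ½·RT·TS·sin T ≈ 12.045.
Circumradius = SR/(2 sin T) ≈ 7.4233.

7.423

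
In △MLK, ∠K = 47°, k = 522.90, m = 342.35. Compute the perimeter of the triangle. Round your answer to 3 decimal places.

Law of sines: sin M = m·sin K/k ≈ 0.47883.
Since k ≥ m, only the acute value applies: ∠M ≈ 28.61°.
Then ∠L = 180° − ∠K − ∠M ≈ 104.39°.
Law of sines gives l = k·sin L/sin K ≈ 692.54.
Semiperimeter s = (342.35+692.54+522.9)/2 = 778.9.
Perimeter = 342.35 + 692.54 + 522.9 = 1557.8.

1557.791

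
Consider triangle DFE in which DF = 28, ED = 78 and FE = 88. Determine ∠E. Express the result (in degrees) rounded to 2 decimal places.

By the law of cosines, cos E = (FE² + ED² − DF²) / (2·FE·ED) ≈ 0.95017, so ∠E ≈ 18.16°.

18.16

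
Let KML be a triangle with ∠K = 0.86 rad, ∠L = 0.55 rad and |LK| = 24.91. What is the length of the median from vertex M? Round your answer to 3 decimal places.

The third angle is ∠M = π − ∠L − ∠K = 1.732 rad.
Law of sines: |ML| = |LK|·sin K/sin M ≈ 19.125.
Law of sines: |KM| = |LK|·sin L/sin M ≈ 13.19.
Median from M: ½√(2·|KM|² + 2·|ML|² − |LK|²) ≈ 10.712.

m_M ≈ 10.712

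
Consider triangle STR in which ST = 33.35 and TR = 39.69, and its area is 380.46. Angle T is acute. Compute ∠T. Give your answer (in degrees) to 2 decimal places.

∠T ≈ 35.09°

From area = ½·ST·TR·sin T, we get sin T = 2·area/(ST·TR) ≈ 0.57486.
Taking the acute solution, ∠T ≈ 35.09°.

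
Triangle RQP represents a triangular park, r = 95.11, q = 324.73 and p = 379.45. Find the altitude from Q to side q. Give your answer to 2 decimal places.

Semiperimeter s = (95.11 + 324.73 + 379.45)/2 = 399.64.
Heron's formula: area = √(399.64·304.53·74.915·20.195) ≈ 13569.
The altitude from Q has length 2·area/q ≈ 83.574.

h_Q ≈ 83.57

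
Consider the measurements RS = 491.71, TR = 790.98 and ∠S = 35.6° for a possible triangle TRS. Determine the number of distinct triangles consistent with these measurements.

1

RS·sin S = 491.71·sin(35.6°) ≈ 286.2.
Since TR ≥ RS, exactly one triangle exists.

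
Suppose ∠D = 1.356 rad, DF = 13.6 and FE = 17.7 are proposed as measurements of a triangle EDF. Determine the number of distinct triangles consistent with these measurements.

1

DF·sin D = 13.6·sin(1.356 rad) ≈ 13.29.
Since FE ≥ DF, exactly one triangle exists.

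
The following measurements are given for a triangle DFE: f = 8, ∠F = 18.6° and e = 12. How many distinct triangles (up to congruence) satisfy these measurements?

2

e·sin F = 12·sin(18.6°) ≈ 3.828.
Since e sin F < f < e (3.828 < 8 < 12), two triangles exist.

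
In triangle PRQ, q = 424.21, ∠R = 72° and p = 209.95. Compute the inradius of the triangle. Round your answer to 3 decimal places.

81.037

By the law of cosines, r² = q² + p² − 2·q·p·cos R = 1.6899e+05, so r ≈ 411.08.
Area = ½·q·p·sin R ≈ 42352.
Semiperimeter s = (209.95+411.08+424.21)/2 = 522.62.
Inradius = area/s = 42352/522.62 ≈ 81.037.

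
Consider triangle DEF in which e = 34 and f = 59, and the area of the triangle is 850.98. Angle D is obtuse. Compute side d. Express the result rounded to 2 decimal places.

82.22

From area = ½·e·f·sin D, we get sin D = 2·area/(e·f) ≈ 0.84843.
Taking the obtuse solution, ∠D ≈ 121.96°.
Law of cosines then gives d ≈ 82.223.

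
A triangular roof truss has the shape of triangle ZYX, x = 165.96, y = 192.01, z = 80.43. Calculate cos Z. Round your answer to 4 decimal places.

By the law of cosines, cos Z = (y² + x² − z²) / (2·y·x) ≈ 0.90914, so ∠Z ≈ 24.61°.

0.9091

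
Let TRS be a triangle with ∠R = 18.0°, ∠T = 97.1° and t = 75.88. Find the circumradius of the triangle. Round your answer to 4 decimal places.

38.2332

The third angle is ∠S = 180° − ∠T − ∠R = 64.90°.
Law of sines: r = t·sin R/sin T ≈ 23.629.
Law of sines: s = t·sin S/sin T ≈ 69.246.
Circumradius = t/(2 sin T) ≈ 38.233.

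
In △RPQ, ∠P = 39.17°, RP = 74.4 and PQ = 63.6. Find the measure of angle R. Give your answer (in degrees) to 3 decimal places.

∠R ≈ 58.010°

By the law of cosines, QR² = RP² + PQ² − 2·RP·PQ·cos P = 2243.4, so QR ≈ 47.364.
Law of cosines again: cos R = (QR² + RP² − PQ²)/(2·QR·RP) ≈ 0.52978, so ∠R ≈ 58.01°.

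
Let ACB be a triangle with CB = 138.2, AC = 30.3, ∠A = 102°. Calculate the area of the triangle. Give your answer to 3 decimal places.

Law of sines: sin B = AC·sin A/CB ≈ 0.21446.
Since CB ≥ AC, only the acute value applies: ∠B ≈ 12.38°.
Then ∠C = 180° − ∠A − ∠B ≈ 65.62°.
Law of sines gives BA = CB·sin C/sin A ≈ 128.68.
Area = ½·CB·AC·sin C ≈ 1907.

1906.973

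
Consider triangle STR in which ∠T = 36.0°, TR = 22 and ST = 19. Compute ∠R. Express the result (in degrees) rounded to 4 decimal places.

∠R ≈ 59.3089°

By the law of cosines, RS² = ST² + TR² − 2·ST·TR·cos T = 168.66, so RS ≈ 12.987.
Law of cosines again: cos R = (TR² + RS² − ST²)/(2·TR·RS) ≈ 0.51041, so ∠R ≈ 59.31°.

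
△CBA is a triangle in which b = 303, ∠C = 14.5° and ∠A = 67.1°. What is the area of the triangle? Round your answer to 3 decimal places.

10702.521

The third angle is ∠B = 180° − ∠A − ∠C = 98.40°.
Law of sines: c = b·sin C/sin B ≈ 76.688.
Law of sines: a = b·sin A/sin B ≈ 282.15.
Area = ½·b·c·sin A ≈ 10703.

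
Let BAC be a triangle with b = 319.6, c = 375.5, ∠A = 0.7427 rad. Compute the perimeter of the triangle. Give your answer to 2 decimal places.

952.66

By the law of cosines, a² = c² + b² − 2·c·b·cos A = 66335, so a ≈ 257.56.
Semiperimeter s = (319.6+257.56+375.5)/2 = 476.33.
Perimeter = 319.6 + 257.56 + 375.5 = 952.66.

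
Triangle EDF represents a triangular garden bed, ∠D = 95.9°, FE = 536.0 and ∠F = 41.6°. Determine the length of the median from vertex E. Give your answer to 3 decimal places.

The third angle is ∠E = 180° − ∠D − ∠F = 42.50°.
Law of sines: DF = FE·sin E/sin D ≈ 364.04.
Law of sines: ED = FE·sin F/sin D ≈ 357.76.
Median from E: ½√(2·FE² + 2·ED² − DF²) ≈ 417.75.

m_E ≈ 417.746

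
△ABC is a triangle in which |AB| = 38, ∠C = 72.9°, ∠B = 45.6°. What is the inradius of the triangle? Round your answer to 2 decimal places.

r ≈ 9.36

The third angle is ∠A = 180° − ∠B − ∠C = 61.50°.
Law of sines: |BC| = |AB|·sin A/sin C ≈ 34.94.
Law of sines: |CA| = |AB|·sin B/sin C ≈ 28.406.
Area = ½·|AB|·|BC|·sin B ≈ 474.3.
Semiperimeter s = (34.94+28.406+38)/2 = 50.673.
Inradius = area/s = 474.3/50.673 ≈ 9.3602.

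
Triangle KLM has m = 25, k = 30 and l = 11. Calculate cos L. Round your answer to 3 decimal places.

0.936

By the law of cosines, cos L = (m² + k² − l²) / (2·m·k) ≈ 0.93600, so ∠L ≈ 20.61°.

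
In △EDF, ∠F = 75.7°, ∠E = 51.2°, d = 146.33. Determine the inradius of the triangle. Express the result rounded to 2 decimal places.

43.37

The third angle is ∠D = 180° − ∠F − ∠E = 53.10°.
Law of sines: e = d·sin E/sin D ≈ 142.61.
Law of sines: f = d·sin F/sin D ≈ 177.31.
Area = ½·d·e·sin F ≈ 10111.
Semiperimeter s = (142.61+146.33+177.31)/2 = 233.13.
Inradius = area/s = 10111/233.13 ≈ 43.369.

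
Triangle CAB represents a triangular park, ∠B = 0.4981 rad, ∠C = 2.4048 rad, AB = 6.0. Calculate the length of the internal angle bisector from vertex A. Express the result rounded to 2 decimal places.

The third angle is ∠A = π − ∠B − ∠C = 0.2387 rad.
Law of sines: BC = AB·sin A/sin C ≈ 2.1113.
Law of sines: CA = AB·sin B/sin C ≈ 4.2662.
The bisector from A has length 2·CA·AB·cos(∠A/2)/(CA+AB) ≈ 4.9512.

t_A ≈ 4.95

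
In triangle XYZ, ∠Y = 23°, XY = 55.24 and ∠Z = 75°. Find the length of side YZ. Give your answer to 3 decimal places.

The third angle is ∠X = 180° − ∠Y − ∠Z = 82.00°.
Law of sines: YZ = XY·sin X/sin Z ≈ 56.632.

56.632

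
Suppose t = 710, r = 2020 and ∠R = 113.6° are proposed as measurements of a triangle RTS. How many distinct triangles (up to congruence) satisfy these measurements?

t·sin R = 710·sin(113.6°) ≈ 650.6.
Since ∠R is not acute, a triangle exists only if r > t; here r > t, so there is exactly one triangle.

1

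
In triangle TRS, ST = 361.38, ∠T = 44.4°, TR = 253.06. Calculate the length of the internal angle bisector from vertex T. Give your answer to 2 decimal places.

275.61

By the law of cosines, RS² = ST² + TR² − 2·ST·TR·cos T = 63957, so RS ≈ 252.9.
The bisector from T has length 2·ST·TR·cos(∠T/2)/(ST+TR) ≈ 275.61.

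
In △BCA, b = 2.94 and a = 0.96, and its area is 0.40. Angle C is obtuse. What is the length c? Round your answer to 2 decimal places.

From area = ½·a·b·sin C, we get sin C = 2·area/(a·b) ≈ 0.28345.
Taking the obtuse solution, ∠C ≈ 2.8542 rad.
Law of cosines then gives c ≈ 3.8702.

3.87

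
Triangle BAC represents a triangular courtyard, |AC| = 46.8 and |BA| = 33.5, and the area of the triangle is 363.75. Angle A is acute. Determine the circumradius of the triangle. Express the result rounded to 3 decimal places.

From area = ½·|BA|·|AC|·sin A, we get sin A = 2·area/(|BA|·|AC|) ≈ 0.46403.
Taking the acute solution, ∠A ≈ 27.65°.
Law of cosines then gives |CB| ≈ 23.128.
Circumradius = |CB|/(2 sin A) ≈ 24.921.

24.921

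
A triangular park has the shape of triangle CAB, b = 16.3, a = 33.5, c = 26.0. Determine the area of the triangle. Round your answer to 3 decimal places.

Semiperimeter s = (26 + 33.5 + 16.3)/2 = 37.9.
Heron's formula: area = √(37.9·11.9·4.4·21.6) ≈ 207.04.

207.036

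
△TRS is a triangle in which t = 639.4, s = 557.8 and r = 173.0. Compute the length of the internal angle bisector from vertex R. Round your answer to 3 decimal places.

By the law of cosines, cos R = (s² + t² − r²) / (2·s·t) ≈ 0.96738, so ∠R ≈ 14.68°.
The bisector from R has length 2·s·t·cos(∠R/2)/(s+t) ≈ 590.94.

590.940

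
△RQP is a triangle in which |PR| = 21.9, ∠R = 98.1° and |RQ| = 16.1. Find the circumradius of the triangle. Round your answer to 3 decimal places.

14.622

By the law of cosines, |QP|² = |PR|² + |RQ|² − 2·|PR|·|RQ|·cos R = 838.18, so |QP| ≈ 28.951.
Area = ½·|PR|·|RQ|·sin R ≈ 174.54.
Circumradius = |QP|/(2 sin R) ≈ 14.622.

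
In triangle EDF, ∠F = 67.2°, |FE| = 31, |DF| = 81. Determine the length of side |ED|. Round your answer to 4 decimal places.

74.6719

By the law of cosines, |ED|² = |DF|² + |FE|² − 2·|DF|·|FE|·cos F = 5575.9, so |ED| ≈ 74.672.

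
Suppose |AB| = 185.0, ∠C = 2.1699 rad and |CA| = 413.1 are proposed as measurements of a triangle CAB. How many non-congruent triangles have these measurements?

|CA|·sin C = 413.1·sin(2.1699 rad) ≈ 341.2.
Since ∠C is not acute, a triangle exists only if |AB| > |CA|; here |AB| ≤ |CA|, so there is no triangle.

0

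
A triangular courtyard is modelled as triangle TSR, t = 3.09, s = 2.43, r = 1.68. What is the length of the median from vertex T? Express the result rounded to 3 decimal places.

Median from T: ½√(2·s² + 2·r² − t²) ≈ 1.4059.

1.406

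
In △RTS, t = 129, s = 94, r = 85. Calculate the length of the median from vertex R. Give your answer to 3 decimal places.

104.557

Median from R: ½√(2·t² + 2·s² − r²) ≈ 104.56.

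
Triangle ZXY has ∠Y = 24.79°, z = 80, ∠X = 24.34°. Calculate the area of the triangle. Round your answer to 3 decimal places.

area ≈ 731.290

The third angle is ∠Z = 180° − ∠X − ∠Y = 130.87°.
Law of sines: x = z·sin X/sin Z ≈ 43.602.
Law of sines: y = z·sin Y/sin Z ≈ 44.358.
Area = ½·z·x·sin Y ≈ 731.29.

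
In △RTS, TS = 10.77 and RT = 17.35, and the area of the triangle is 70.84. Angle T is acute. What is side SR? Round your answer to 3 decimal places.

13.166

From area = ½·RT·TS·sin T, we get sin T = 2·area/(RT·TS) ≈ 0.75822.
Taking the acute solution, ∠T ≈ 49.31°.
Law of cosines then gives SR ≈ 13.166.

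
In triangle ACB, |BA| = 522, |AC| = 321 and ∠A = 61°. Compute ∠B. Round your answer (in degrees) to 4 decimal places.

By the law of cosines, |CB|² = |BA|² + |AC|² − 2·|BA|·|AC|·cos A = 2.1305e+05, so |CB| ≈ 461.58.
Law of cosines again: cos B = (|CB|² + |BA|² − |AC|²)/(2·|CB|·|BA|) ≈ 0.79375, so ∠B ≈ 37.46°.

∠B ≈ 37.4628°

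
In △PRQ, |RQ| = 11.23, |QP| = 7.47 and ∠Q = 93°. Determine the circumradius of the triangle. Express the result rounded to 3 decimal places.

By the law of cosines, |PR|² = |RQ|² + |QP|² − 2·|RQ|·|QP|·cos Q = 190.69, so |PR| ≈ 13.809.
Area = ½·|RQ|·|QP|·sin Q ≈ 41.887.
Circumradius = |PR|/(2 sin Q) ≈ 6.9141.

6.914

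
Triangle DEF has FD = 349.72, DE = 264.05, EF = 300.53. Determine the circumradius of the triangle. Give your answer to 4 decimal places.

By the law of cosines, cos D = (FD² + DE² − EF²) / (2·FD·DE) ≈ 0.55071, so ∠D ≈ 56.58°.
Circumradius = EF/(2 sin D) ≈ 180.02.

R ≈ 180.0228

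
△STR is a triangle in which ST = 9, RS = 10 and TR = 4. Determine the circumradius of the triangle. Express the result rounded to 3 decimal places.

5.004

By the law of cosines, cos S = (RS² + ST² − TR²) / (2·RS·ST) ≈ 0.91667, so ∠S ≈ 23.56°.
Circumradius = TR/(2 sin S) ≈ 5.0043.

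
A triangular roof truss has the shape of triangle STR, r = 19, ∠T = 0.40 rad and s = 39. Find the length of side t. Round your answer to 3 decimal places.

22.737

By the law of cosines, t² = r² + s² − 2·r·s·cos T = 516.99, so t ≈ 22.737.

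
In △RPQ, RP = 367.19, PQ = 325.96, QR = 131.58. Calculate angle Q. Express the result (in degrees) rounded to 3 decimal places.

∠Q ≈ 97.546°

By the law of cosines, cos Q = (PQ² + QR² − RP²) / (2·PQ·QR) ≈ -0.13133, so ∠Q ≈ 97.55°.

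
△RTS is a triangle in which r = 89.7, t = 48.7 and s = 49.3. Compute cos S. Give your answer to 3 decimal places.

0.914

By the law of cosines, cos S = (r² + t² − s²) / (2·r·t) ≈ 0.91421, so ∠S ≈ 0.417 rad.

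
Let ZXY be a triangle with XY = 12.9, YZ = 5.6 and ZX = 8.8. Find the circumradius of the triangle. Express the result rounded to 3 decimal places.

R ≈ 7.949

By the law of cosines, cos Z = (YZ² + ZX² − XY²) / (2·YZ·ZX) ≈ -0.58452, so ∠Z ≈ 125.77°.
Circumradius = XY/(2 sin Z) ≈ 7.9494.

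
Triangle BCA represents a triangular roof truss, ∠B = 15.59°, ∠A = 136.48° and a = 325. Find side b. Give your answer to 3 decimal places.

126.842

The third angle is ∠C = 180° − ∠A − ∠B = 27.93°.
Law of sines: b = a·sin B/sin A ≈ 126.84.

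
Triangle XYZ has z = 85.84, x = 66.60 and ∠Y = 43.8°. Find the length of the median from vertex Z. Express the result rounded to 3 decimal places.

46.383

By the law of cosines, y² = z² + x² − 2·z·x·cos Y = 3551.5, so y ≈ 59.595.
Median from Z: ½√(2·x² + 2·y² − z²) ≈ 46.383.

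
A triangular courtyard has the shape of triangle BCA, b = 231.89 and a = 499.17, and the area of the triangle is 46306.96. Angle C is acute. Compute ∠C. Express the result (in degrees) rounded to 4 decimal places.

From area = ½·a·b·sin C, we get sin C = 2·area/(a·b) ≈ 0.80010.
Taking the acute solution, ∠C ≈ 53.14°.

∠C ≈ 53.1399°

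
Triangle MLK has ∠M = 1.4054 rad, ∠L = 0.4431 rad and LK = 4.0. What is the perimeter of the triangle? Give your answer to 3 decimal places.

9.639

The third angle is ∠K = π − ∠M − ∠L = 1.2931 rad.
Law of sines: KM = LK·sin L/sin M ≈ 1.7387.
Law of sines: ML = LK·sin K/sin M ≈ 3.9.
Semiperimeter s = (4+1.7387+3.9)/2 = 4.8193.
Perimeter = 4 + 1.7387 + 3.9 = 9.6387.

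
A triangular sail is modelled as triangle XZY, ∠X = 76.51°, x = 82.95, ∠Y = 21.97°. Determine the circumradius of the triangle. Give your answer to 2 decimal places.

The third angle is ∠Z = 180° − ∠Y − ∠X = 81.52°.
Law of sines: z = x·sin Z/sin X ≈ 84.371.
Law of sines: y = x·sin Y/sin X ≈ 31.914.
Circumradius = x/(2 sin X) ≈ 42.652.

R ≈ 42.65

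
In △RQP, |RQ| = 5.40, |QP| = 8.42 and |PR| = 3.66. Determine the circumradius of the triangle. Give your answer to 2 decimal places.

By the law of cosines, cos R = (|PR|² + |RQ|² − |QP|²) / (2·|PR|·|RQ|) ≈ -0.71698, so ∠R ≈ 135.81°.
Circumradius = |QP|/(2 sin R) ≈ 6.0394.

6.04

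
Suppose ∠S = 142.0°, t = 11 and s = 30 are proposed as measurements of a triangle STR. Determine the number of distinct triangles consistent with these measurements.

t·sin S = 11·sin(142.0°) ≈ 6.772.
Since ∠S is not acute, a triangle exists only if s > t; here s > t, so there is exactly one triangle.

1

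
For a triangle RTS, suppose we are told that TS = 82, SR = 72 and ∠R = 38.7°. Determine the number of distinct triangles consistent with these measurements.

SR·sin R = 72·sin(38.7°) ≈ 45.02.
Since TS ≥ SR, exactly one triangle exists.

1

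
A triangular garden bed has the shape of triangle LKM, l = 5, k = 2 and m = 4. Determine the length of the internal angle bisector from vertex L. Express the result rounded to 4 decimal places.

By the law of cosines, cos L = (k² + m² − l²) / (2·k·m) ≈ -0.31250, so ∠L ≈ 108.21°.
The bisector from L has length 2·k·m·cos(∠L/2)/(k+m) ≈ 1.5635.

1.5635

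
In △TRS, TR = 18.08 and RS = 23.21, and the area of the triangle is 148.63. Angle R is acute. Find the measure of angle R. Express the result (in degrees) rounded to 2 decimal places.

∠R ≈ 45.10°

From area = ½·TR·RS·sin R, we get sin R = 2·area/(TR·RS) ≈ 0.70837.
Taking the acute solution, ∠R ≈ 45.10°.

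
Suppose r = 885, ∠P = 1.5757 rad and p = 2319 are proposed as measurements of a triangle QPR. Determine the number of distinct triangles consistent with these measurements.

1

r·sin P = 885·sin(1.5757 rad) ≈ 885.
Since ∠P is not acute, a triangle exists only if p > r; here p > r, so there is exactly one triangle.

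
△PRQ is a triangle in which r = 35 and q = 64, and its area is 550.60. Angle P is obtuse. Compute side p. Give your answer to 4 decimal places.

96.0326

From area = ½·r·q·sin P, we get sin P = 2·area/(r·q) ≈ 0.49161.
Taking the obtuse solution, ∠P ≈ 150.55°.
Law of cosines then gives p ≈ 96.033.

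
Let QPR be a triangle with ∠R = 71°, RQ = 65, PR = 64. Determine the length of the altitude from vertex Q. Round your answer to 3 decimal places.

By the law of cosines, QP² = PR² + RQ² − 2·PR·RQ·cos R = 5612.3, so QP ≈ 74.915.
Area = ½·PR·RQ·sin R ≈ 1966.7.
The altitude from Q has length 2·area/PR ≈ 61.459.

61.459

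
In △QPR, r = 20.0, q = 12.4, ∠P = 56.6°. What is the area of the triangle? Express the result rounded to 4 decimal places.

area ≈ 103.5211

Area = ½·r·q·sin P ≈ 103.52.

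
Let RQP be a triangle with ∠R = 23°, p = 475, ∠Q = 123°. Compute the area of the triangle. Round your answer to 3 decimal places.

66109.670

The third angle is ∠P = 180° − ∠R − ∠Q = 34.00°.
Law of sines: r = p·sin R/sin P ≈ 331.9.
Law of sines: q = p·sin Q/sin P ≈ 712.4.
Area = ½·p·r·sin Q ≈ 66110.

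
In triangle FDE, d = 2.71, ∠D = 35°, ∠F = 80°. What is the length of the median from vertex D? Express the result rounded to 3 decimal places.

The third angle is ∠E = 180° − ∠F − ∠D = 65.00°.
Law of sines: f = d·sin F/sin D ≈ 4.653.
Law of sines: e = d·sin E/sin D ≈ 4.2821.
Median from D: ½√(2·e² + 2·f² − d²) ≈ 4.2611.

m_D ≈ 4.261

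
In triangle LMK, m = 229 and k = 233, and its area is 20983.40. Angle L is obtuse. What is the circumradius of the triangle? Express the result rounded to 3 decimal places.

From area = ½·m·k·sin L, we get sin L = 2·area/(m·k) ≈ 0.78653.
Taking the obtuse solution, ∠L ≈ 128.14°.
Law of cosines then gives l ≈ 415.49.
Circumradius = l/(2 sin L) ≈ 264.13.

R ≈ 264.129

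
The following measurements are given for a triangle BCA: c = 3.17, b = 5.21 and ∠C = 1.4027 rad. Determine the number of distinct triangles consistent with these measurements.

0

b·sin C = 5.21·sin(1.4027 rad) ≈ 5.137.
Since c = 3.17 < 5.137 = b sin C, no triangle exists.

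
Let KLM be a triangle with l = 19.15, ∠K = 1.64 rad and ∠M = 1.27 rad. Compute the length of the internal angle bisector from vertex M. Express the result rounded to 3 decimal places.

t_M ≈ 25.067

The third angle is ∠L = π − ∠M − ∠K = 0.232 rad.
Law of sines: k = l·sin K/sin L ≈ 83.232.
Law of sines: m = l·sin M/sin L ≈ 79.686.
The bisector from M has length 2·k·l·cos(∠M/2)/(k+l) ≈ 25.067.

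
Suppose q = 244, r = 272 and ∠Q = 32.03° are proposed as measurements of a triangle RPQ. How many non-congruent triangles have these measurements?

r·sin Q = 272·sin(32.03°) ≈ 144.3.
Since r sin Q < q < r (144.3 < 244 < 272), two triangles exist.

2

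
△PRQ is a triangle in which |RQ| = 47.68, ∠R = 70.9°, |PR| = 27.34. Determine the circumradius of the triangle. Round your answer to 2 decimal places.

By the law of cosines, |QP|² = |PR|² + |RQ|² − 2·|PR|·|RQ|·cos R = 2167.8, so |QP| ≈ 46.559.
Area = ½·|PR|·|RQ|·sin R ≈ 615.9.
Circumradius = |QP|/(2 sin R) ≈ 24.636.

24.64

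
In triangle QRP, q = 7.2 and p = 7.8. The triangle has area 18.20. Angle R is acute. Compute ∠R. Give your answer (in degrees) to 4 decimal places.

From area = ½·p·q·sin R, we get sin R = 2·area/(p·q) ≈ 0.64815.
Taking the acute solution, ∠R ≈ 40.40°.

40.4021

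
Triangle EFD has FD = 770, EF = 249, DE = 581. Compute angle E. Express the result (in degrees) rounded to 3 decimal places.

∠E ≈ 131.929°

By the law of cosines, cos E = (DE² + EF² − FD²) / (2·DE·EF) ≈ -0.66821, so ∠E ≈ 131.93°.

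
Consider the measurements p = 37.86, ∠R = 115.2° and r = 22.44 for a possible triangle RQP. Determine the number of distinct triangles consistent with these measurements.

p·sin R = 37.86·sin(115.2°) ≈ 34.26.
Since ∠R is not acute, a triangle exists only if r > p; here r ≤ p, so there is no triangle.

0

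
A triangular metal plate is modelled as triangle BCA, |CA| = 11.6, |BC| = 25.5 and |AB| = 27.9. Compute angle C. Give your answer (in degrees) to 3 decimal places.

By the law of cosines, cos C = (|BC|² + |CA|² − |AB|²) / (2·|BC|·|CA|) ≈ 0.01082, so ∠C ≈ 89.38°.

89.380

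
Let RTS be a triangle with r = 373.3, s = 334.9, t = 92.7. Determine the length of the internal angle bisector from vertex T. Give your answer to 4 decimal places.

By the law of cosines, cos T = (s² + r² − t²) / (2·s·r) ≈ 0.97153, so ∠T ≈ 0.2392 rad.
The bisector from T has length 2·s·r·cos(∠T/2)/(s+r) ≈ 350.54.

t_T ≈ 350.5370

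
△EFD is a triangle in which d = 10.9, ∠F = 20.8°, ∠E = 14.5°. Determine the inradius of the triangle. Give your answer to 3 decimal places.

0.819

The third angle is ∠D = 180° − ∠E − ∠F = 144.70°.
Law of sines: e = d·sin E/sin D ≈ 4.7229.
Law of sines: f = d·sin F/sin D ≈ 6.6983.
Area = ½·d·e·sin F ≈ 9.1403.
Semiperimeter s = (4.7229+6.6983+10.9)/2 = 11.161.
Inradius = area/s = 9.1403/11.161 ≈ 0.81898.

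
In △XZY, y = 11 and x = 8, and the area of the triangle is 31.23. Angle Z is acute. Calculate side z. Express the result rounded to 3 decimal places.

7.812

From area = ½·y·x·sin Z, we get sin Z = 2·area/(y·x) ≈ 0.70977.
Taking the acute solution, ∠Z ≈ 45.22°.
Law of cosines then gives z ≈ 7.8115.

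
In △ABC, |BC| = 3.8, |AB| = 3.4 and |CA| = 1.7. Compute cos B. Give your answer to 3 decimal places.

cos B ≈ 0.894

By the law of cosines, cos B = (|AB|² + |BC|² − |CA|²) / (2·|AB|·|BC|) ≈ 0.89435, so ∠B ≈ 26.57°.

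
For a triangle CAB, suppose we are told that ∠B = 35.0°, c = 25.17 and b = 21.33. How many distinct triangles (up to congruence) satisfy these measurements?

c·sin B = 25.17·sin(35.0°) ≈ 14.44.
Since c sin B < b < c (14.44 < 21.33 < 25.17), two triangles exist.

2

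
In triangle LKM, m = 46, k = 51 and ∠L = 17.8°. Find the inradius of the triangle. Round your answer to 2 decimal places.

6.36

By the law of cosines, l² = k² + m² − 2·k·m·cos L = 249.61, so l ≈ 15.799.
Area = ½·k·m·sin L ≈ 358.58.
Semiperimeter s = (15.799+51+46)/2 = 56.4.
Inradius = area/s = 358.58/56.4 ≈ 6.3579.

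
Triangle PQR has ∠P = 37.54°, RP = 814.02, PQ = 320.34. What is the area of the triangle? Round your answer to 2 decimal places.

Area = ½·RP·PQ·sin P ≈ 79443.

area ≈ 79443.47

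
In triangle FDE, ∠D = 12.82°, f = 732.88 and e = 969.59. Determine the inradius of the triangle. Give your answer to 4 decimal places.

78.6440

By the law of cosines, d² = e² + f² − 2·e·f·cos D = 91459, so d ≈ 302.42.
Area = ½·e·f·sin D ≈ 78836.
Semiperimeter s = (732.88+302.42+969.59)/2 = 1002.4.
Inradius = area/s = 78836/1002.4 ≈ 78.644.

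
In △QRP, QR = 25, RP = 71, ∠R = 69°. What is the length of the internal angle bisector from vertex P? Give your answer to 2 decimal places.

67.46

By the law of cosines, PQ² = QR² + RP² − 2·QR·RP·cos R = 4393.8, so PQ ≈ 66.286.
Law of cosines again: cos P = (RP² + PQ² − QR²)/(2·RP·PQ) ≈ 0.93596, so ∠P ≈ 20.62°.
The bisector from P has length 2·RP·PQ·cos(∠P/2)/(RP+PQ) ≈ 67.455.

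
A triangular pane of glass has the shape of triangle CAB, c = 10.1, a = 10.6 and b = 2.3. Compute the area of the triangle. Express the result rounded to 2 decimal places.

Semiperimeter s = (10.1 + 10.6 + 2.3)/2 = 11.5.
Heron's formula: area = √(11.5·1.4·0.9·9.2) ≈ 11.546.

11.55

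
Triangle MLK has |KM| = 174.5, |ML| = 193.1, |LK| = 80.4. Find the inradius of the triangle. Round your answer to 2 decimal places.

31.31

Semiperimeter s = (80.4 + 174.5 + 193.1)/2 = 224.
Heron's formula: area = √(224·143.6·49.5·30.9) ≈ 7014.3.
Inradius = area/s = 7014.3/224 ≈ 31.314.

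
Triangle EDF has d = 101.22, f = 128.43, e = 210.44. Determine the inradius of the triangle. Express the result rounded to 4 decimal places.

Semiperimeter s = (210.44 + 101.22 + 128.43)/2 = 220.04.
Heron's formula: area = √(220.04·9.605·118.82·91.615) ≈ 4796.7.
Inradius = area/s = 4796.7/220.04 ≈ 21.799.

r ≈ 21.7987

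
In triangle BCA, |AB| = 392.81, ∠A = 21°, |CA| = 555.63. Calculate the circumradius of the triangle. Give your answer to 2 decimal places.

328.70

By the law of cosines, |BC|² = |CA|² + |AB|² − 2·|CA|·|AB|·cos A = 55503, so |BC| ≈ 235.59.
Area = ½·|CA|·|AB|·sin A ≈ 39108.
Circumradius = |BC|/(2 sin A) ≈ 328.7.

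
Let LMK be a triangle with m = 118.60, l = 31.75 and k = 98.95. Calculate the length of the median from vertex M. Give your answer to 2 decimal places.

Median from M: ½√(2·k² + 2·l² − m²) ≈ 43.395.

m_M ≈ 43.39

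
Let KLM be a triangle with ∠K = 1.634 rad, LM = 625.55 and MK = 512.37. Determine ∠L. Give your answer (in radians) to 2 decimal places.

0.96

Law of sines: sin L = MK·sin K/LM ≈ 0.81744.
Since LM ≥ MK, only the acute value applies: ∠L ≈ 0.957 rad.
Then ∠M = π − ∠K − ∠L ≈ 0.551 rad.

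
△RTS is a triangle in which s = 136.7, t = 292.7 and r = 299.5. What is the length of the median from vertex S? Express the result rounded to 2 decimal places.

m_S ≈ 288.12

Median from S: ½√(2·r² + 2·t² − s²) ≈ 288.12.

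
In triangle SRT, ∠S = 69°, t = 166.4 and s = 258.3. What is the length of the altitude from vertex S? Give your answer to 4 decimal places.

Law of sines: sin T = t·sin S/s ≈ 0.60142.
Since s ≥ t, only the acute value applies: ∠T ≈ 36.97°.
Then ∠R = 180° − ∠S − ∠T ≈ 74.03°.
Law of sines gives r = s·sin R/sin S ≈ 266.
Area = ½·s·t·sin R ≈ 20661.
The altitude from S has length 2·area/s ≈ 159.98.

h_S ≈ 159.9764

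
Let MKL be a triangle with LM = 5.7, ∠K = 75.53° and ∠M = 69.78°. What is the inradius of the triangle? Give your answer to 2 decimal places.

The third angle is ∠L = 180° − ∠M − ∠K = 34.69°.
Law of sines: KL = LM·sin M/sin K ≈ 5.524.
Law of sines: MK = LM·sin L/sin K ≈ 3.3504.
Area = ½·LM·KL·sin L ≈ 8.9601.
Semiperimeter s = (5.524+5.7+3.3504)/2 = 7.2872.
Inradius = area/s = 8.9601/7.2872 ≈ 1.2296.

r ≈ 1.23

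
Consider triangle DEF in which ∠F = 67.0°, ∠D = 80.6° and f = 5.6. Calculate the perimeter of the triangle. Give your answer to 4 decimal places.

perimeter ≈ 14.8617

The third angle is ∠E = 180° − ∠F − ∠D = 32.40°.
Law of sines: d = f·sin D/sin F ≈ 6.0019.
Law of sines: e = f·sin E/sin F ≈ 3.2598.
Semiperimeter s = (6.0019+3.2598+5.6)/2 = 7.4308.
Perimeter = 6.0019 + 3.2598 + 5.6 = 14.862.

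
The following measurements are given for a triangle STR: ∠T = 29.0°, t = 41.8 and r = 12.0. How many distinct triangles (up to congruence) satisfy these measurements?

r·sin T = 12.0·sin(29.0°) ≈ 5.818.
Since t ≥ r, exactly one triangle exists.

1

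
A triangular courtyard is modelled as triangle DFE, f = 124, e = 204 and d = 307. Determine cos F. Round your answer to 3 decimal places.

0.962

By the law of cosines, cos F = (e² + d² − f²) / (2·e·d) ≈ 0.96194, so ∠F ≈ 15.86°.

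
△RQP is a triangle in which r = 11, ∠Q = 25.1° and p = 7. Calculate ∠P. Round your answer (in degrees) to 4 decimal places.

∠P ≈ 32.5000°

By the law of cosines, q² = p² + r² − 2·p·r·cos Q = 30.542, so q ≈ 5.5265.
Law of cosines again: cos P = (r² + q² − p²)/(2·r·q) ≈ 0.84339, so ∠P ≈ 32.50°.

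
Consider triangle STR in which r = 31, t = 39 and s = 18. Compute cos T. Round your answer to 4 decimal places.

By the law of cosines, cos T = (r² + s² − t²) / (2·r·s) ≈ -0.21147, so ∠T ≈ 102.21°.

-0.2115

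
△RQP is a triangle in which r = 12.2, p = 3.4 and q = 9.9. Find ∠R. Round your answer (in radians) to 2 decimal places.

2.19

By the law of cosines, cos R = (q² + p² − r²) / (2·q·p) ≈ -0.58333, so ∠R ≈ 2.194 rad.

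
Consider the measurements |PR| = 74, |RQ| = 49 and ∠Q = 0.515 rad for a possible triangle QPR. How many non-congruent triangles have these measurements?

|RQ|·sin Q = 49·sin(0.515 rad) ≈ 24.13.
Since |PR| ≥ |RQ|, exactly one triangle exists.

1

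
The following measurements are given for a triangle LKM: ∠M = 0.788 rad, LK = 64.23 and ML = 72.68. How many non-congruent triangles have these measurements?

ML·sin M = 72.68·sin(0.788 rad) ≈ 51.53.
Since ML sin M < LK < ML (51.53 < 64.23 < 72.68), two triangles exist.

2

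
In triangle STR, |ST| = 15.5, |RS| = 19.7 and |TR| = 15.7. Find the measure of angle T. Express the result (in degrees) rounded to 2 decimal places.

By the law of cosines, cos T = (|ST|² + |TR|² − |RS|²) / (2·|ST|·|TR|) ≈ 0.20269, so ∠T ≈ 78.31°.

78.31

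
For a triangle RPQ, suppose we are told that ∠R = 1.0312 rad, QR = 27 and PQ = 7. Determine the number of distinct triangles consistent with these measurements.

0

QR·sin R = 27·sin(1.0312 rad) ≈ 23.16.
Since PQ = 7 < 23.16 = QR sin R, no triangle exists.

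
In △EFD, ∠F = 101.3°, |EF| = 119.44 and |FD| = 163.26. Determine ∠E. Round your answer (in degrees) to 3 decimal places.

∠E ≈ 46.593°

By the law of cosines, |DE|² = |EF|² + |FD|² − 2·|EF|·|FD|·cos F = 48562, so |DE| ≈ 220.37.
Law of cosines again: cos E = (|DE|² + |EF|² − |FD|²)/(2·|DE|·|EF|) ≈ 0.68717, so ∠E ≈ 46.59°.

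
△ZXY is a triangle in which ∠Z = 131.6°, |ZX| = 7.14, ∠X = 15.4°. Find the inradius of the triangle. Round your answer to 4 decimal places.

The third angle is ∠Y = 180° − ∠Z − ∠X = 33.00°.
Law of sines: |XY| = |ZX|·sin Z/sin Y ≈ 9.8033.
Law of sines: |YZ| = |ZX|·sin X/sin Y ≈ 3.4813.
Area = ½·|ZX|·|XY|·sin X ≈ 9.2939.
Semiperimeter s = (9.8033+3.4813+7.14)/2 = 10.212.
Inradius = area/s = 9.2939/10.212 ≈ 0.91007.

r ≈ 0.9101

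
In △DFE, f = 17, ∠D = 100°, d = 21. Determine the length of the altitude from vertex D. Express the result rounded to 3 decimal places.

7.753

Law of sines: sin F = f·sin D/d ≈ 0.79723.
Since d ≥ f, only the acute value applies: ∠F ≈ 52.87°.
Then ∠E = 180° − ∠D − ∠F ≈ 27.13°.
Law of sines gives e = d·sin E/sin D ≈ 9.7253.
Area = ½·d·f·sin E ≈ 81.409.
The altitude from D has length 2·area/d ≈ 7.7533.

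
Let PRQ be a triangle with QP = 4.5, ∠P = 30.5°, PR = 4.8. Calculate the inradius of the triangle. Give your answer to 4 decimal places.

r ≈ 0.9320

By the law of cosines, RQ² = QP² + PR² − 2·QP·PR·cos P = 6.0676, so RQ ≈ 2.4633.
Area = ½·QP·PR·sin P ≈ 5.4814.
Semiperimeter s = (2.4633+4.5+4.8)/2 = 5.8816.
Inradius = area/s = 5.4814/5.8816 ≈ 0.93196.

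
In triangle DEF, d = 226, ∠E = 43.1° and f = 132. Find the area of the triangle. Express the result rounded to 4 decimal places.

10191.7116

Area = ½·f·d·sin E ≈ 10192.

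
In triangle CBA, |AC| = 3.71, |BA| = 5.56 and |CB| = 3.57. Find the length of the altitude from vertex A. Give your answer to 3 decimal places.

Semiperimeter s = (5.56 + 3.71 + 3.57)/2 = 6.42.
Heron's formula: area = √(6.42·0.86·2.71·2.85) ≈ 6.5302.
The altitude from A has length 2·area/|CB| ≈ 3.6584.

h_A ≈ 3.658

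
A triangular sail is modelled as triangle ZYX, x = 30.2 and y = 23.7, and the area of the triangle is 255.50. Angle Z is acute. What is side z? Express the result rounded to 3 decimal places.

21.712

From area = ½·y·x·sin Z, we get sin Z = 2·area/(y·x) ≈ 0.71395.
Taking the acute solution, ∠Z ≈ 45.56°.
Law of cosines then gives z ≈ 21.712.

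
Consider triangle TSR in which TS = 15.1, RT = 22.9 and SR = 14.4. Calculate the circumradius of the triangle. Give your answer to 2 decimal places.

By the law of cosines, cos T = (RT² + TS² − SR²) / (2·RT·TS) ≈ 0.78814, so ∠T ≈ 37.99°.
Circumradius = SR/(2 sin T) ≈ 11.698.

11.70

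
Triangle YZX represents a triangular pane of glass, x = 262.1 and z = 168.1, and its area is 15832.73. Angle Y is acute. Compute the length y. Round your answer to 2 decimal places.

From area = ½·z·x·sin Y, we get sin Y = 2·area/(z·x) ≈ 0.71871.
Taking the acute solution, ∠Y ≈ 45.95°.
Law of cosines then gives y ≈ 188.9.

188.90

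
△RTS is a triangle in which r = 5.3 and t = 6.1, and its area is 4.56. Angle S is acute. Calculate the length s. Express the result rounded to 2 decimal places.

From area = ½·r·t·sin S, we get sin S = 2·area/(r·t) ≈ 0.28209.
Taking the acute solution, ∠S ≈ 0.286 rad.
Law of cosines then gives s ≈ 1.8072.

1.81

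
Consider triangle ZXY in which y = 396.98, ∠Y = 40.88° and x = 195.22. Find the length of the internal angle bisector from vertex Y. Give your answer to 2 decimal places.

Law of sines: sin X = x·sin Y/y ≈ 0.32185.
Since y ≥ x, only the acute value applies: ∠X ≈ 18.77°.
Then ∠Z = 180° − ∠Y − ∠X ≈ 120.35°.
Law of sines gives z = y·sin Z/sin Y ≈ 523.46.
The bisector from Y has length 2·z·x·cos(∠Y/2)/(z+x) ≈ 266.48.

t_Y ≈ 266.48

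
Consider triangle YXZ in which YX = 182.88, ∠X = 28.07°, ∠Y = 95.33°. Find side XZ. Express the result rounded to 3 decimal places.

218.111

The third angle is ∠Z = 180° − ∠Y − ∠X = 56.60°.
Law of sines: XZ = YX·sin Y/sin Z ≈ 218.11.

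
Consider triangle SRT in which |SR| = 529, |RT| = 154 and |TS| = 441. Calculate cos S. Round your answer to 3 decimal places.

By the law of cosines, cos S = (|TS|² + |SR|² − |RT|²) / (2·|TS|·|SR|) ≈ 0.96577, so ∠S ≈ 15.03°.

0.966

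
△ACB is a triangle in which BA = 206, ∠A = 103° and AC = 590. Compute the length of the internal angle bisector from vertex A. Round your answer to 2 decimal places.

190.10

By the law of cosines, CB² = BA² + AC² − 2·BA·AC·cos A = 4.4522e+05, so CB ≈ 667.25.
The bisector from A has length 2·BA·AC·cos(∠A/2)/(BA+AC) ≈ 190.1.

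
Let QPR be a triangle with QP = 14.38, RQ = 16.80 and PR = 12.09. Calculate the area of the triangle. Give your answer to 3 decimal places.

85.111

Semiperimeter s = (12.09 + 16.8 + 14.38)/2 = 21.635.
Heron's formula: area = √(21.635·9.545·4.835·7.255) ≈ 85.111.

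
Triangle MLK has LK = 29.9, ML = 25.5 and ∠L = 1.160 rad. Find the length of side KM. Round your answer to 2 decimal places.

By the law of cosines, KM² = ML² + LK² − 2·ML·LK·cos L = 935.31, so KM ≈ 30.583.

30.58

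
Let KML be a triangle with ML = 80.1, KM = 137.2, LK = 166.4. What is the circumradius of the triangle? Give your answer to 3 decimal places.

R ≈ 83.721

By the law of cosines, cos K = (LK² + KM² − ML²) / (2·LK·KM) ≈ 0.87816, so ∠K ≈ 28.58°.
Circumradius = ML/(2 sin K) ≈ 83.721.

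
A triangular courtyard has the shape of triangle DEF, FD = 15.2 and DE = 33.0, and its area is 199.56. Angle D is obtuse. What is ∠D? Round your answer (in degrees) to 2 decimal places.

From area = ½·FD·DE·sin D, we get sin D = 2·area/(FD·DE) ≈ 0.79569.
Taking the obtuse solution, ∠D ≈ 127.28°.

∠D ≈ 127.28°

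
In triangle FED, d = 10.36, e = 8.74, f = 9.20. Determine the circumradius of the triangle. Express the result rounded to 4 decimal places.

By the law of cosines, cos F = (e² + d² − f²) / (2·e·d) ≈ 0.54711, so ∠F ≈ 56.83°.
Circumradius = f/(2 sin F) ≈ 5.4954.

R ≈ 5.4954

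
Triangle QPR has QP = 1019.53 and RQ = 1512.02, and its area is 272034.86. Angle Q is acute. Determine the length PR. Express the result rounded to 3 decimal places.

664.043

From area = ½·RQ·QP·sin Q, we get sin Q = 2·area/(RQ·QP) ≈ 0.35294.
Taking the acute solution, ∠Q ≈ 20.67°.
Law of cosines then gives PR ≈ 664.04.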